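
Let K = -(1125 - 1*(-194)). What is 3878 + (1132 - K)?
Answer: 6329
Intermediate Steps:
K = -1319 (K = -(1125 + 194) = -1*1319 = -1319)
3878 + (1132 - K) = 3878 + (1132 - 1*(-1319)) = 3878 + (1132 + 1319) = 3878 + 2451 = 6329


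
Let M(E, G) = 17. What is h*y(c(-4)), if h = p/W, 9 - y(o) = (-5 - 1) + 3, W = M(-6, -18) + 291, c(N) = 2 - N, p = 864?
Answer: 2592/77 ≈ 33.662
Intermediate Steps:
W = 308 (W = 17 + 291 = 308)
y(o) = 12 (y(o) = 9 - ((-5 - 1) + 3) = 9 - (-6 + 3) = 9 - 1*(-3) = 9 + 3 = 12)
h = 216/77 (h = 864/308 = 864*(1/308) = 216/77 ≈ 2.8052)
h*y(c(-4)) = (216/77)*12 = 2592/77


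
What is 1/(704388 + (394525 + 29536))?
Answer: 1/1128449 ≈ 8.8617e-7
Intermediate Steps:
1/(704388 + (394525 + 29536)) = 1/(704388 + 424061) = 1/1128449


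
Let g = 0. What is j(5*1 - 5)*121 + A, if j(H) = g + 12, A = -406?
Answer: 1046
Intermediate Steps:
j(H) = 12 (j(H) = 0 + 12 = 12)
j(5*1 - 5)*121 + A = 12*121 - 406 = 1452 - 406 = 1046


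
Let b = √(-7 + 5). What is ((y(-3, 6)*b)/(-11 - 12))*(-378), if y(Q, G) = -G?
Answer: -2268*I*√2/23 ≈ -139.45*I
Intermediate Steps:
b = I*√2 (b = √(-2) = I*√2 ≈ 1.4142*I)
((y(-3, 6)*b)/(-11 - 12))*(-378) = (((-1*6)*(I*√2))/(-11 - 12))*(-378) = (-6*I*√2/(-23))*(-378) = (-6*I*√2*(-1/23))*(-378) = (6*I*√2/23)*(-378) = -2268*I*√2/23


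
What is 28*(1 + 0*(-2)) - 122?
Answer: -94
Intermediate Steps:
28*(1 + 0*(-2)) - 122 = 28*(1 + 0) - 122 = 28*1 - 122 = 28 - 122 = -94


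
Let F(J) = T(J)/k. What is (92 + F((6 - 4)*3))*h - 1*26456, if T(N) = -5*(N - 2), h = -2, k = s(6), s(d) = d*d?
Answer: -239750/9 ≈ -26639.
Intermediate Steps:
s(d) = d**2
k = 36 (k = 6**2 = 36)
T(N) = 10 - 5*N (T(N) = -5*(-2 + N) = 10 - 5*N)
F(J) = 5/18 - 5*J/36 (F(J) = (10 - 5*J)/36 = (10 - 5*J)*(1/36) = 5/18 - 5*J/36)
(92 + F((6 - 4)*3))*h - 1*26456 = (92 + (5/18 - 5*(6 - 4)*3/36))*(-2) - 1*26456 = (92 + (5/18 - 5*3/18))*(-2) - 26456 = (92 + (5/18 - 5/36*6))*(-2) - 26456 = (92 + (5/18 - 5/6))*(-2) - 26456 = (92 - 5/9)*(-2) - 26456 = (823/9)*(-2) - 26456 = -1646/9 - 26456 = -239750/9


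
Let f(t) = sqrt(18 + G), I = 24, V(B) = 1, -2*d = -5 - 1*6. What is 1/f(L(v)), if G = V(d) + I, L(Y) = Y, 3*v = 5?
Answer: sqrt(43)/43 ≈ 0.15250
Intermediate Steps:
d = 11/2 (d = -(-5 - 1*6)/2 = -(-5 - 6)/2 = -1/2*(-11) = 11/2 ≈ 5.5000)
v = 5/3 (v = (1/3)*5 = 5/3 ≈ 1.6667)
G = 25 (G = 1 + 24 = 25)
f(t) = sqrt(43) (f(t) = sqrt(18 + 25) = sqrt(43))
1/f(L(v)) = 1/(sqrt(43)) = sqrt(43)/43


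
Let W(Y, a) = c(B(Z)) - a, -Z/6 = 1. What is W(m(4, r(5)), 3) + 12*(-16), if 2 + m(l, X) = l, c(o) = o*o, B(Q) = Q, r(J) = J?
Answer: -159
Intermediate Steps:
Z = -6 (Z = -6*1 = -6)
c(o) = o²
m(l, X) = -2 + l
W(Y, a) = 36 - a (W(Y, a) = (-6)² - a = 36 - a)
W(m(4, r(5)), 3) + 12*(-16) = (36 - 1*3) + 12*(-16) = (36 - 3) - 192 = 33 - 192 = -159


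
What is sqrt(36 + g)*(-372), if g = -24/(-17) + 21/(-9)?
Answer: -124*sqrt(91239)/17 ≈ -2203.2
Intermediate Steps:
g = -47/51 (g = -24*(-1/17) + 21*(-1/9) = 24/17 - 7/3 = -47/51 ≈ -0.92157)
sqrt(36 + g)*(-372) = sqrt(36 - 47/51)*(-372) = sqrt(1789/51)*(-372) = (sqrt(91239)/51)*(-372) = -124*sqrt(91239)/17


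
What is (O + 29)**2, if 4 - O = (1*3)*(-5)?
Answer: 2304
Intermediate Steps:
O = 19 (O = 4 - 1*3*(-5) = 4 - 3*(-5) = 4 - 1*(-15) = 4 + 15 = 19)
(O + 29)**2 = (19 + 29)**2 = 48**2 = 2304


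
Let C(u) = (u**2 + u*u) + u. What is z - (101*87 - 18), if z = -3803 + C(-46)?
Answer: -8386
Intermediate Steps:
C(u) = u + 2*u**2 (C(u) = (u**2 + u**2) + u = 2*u**2 + u = u + 2*u**2)
z = 383 (z = -3803 - 46*(1 + 2*(-46)) = -3803 - 46*(1 - 92) = -3803 - 46*(-91) = -3803 + 4186 = 383)
z - (101*87 - 18) = 383 - (101*87 - 18) = 383 - (8787 - 18) = 383 - 1*8769 = 383 - 8769 = -8386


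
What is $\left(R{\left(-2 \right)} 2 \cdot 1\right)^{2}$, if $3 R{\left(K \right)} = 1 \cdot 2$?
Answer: $\frac{16}{9} \approx 1.7778$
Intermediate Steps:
$R{\left(K \right)} = \frac{2}{3}$ ($R{\left(K \right)} = \frac{1 \cdot 2}{3} = \frac{1}{3} \cdot 2 = \frac{2}{3}$)
$\left(R{\left(-2 \right)} 2 \cdot 1\right)^{2} = \left(\frac{2}{3} \cdot 2 \cdot 1\right)^{2} = \left(\frac{4}{3} \cdot 1\right)^{2} = \left(\frac{4}{3}\right)^{2} = \frac{16}{9}$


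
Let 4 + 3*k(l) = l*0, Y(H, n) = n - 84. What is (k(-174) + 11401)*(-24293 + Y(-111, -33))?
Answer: -834797590/3 ≈ -2.7827e+8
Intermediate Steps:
Y(H, n) = -84 + n
k(l) = -4/3 (k(l) = -4/3 + (l*0)/3 = -4/3 + (⅓)*0 = -4/3 + 0 = -4/3)
(k(-174) + 11401)*(-24293 + Y(-111, -33)) = (-4/3 + 11401)*(-24293 + (-84 - 33)) = 34199*(-24293 - 117)/3 = (34199/3)*(-24410) = -834797590/3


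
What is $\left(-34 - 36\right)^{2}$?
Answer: $4900$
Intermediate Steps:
$\left(-34 - 36\right)^{2} = \left(-70\right)^{2} = 4900$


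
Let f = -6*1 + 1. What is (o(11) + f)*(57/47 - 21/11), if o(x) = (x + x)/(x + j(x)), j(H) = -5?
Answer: 480/517 ≈ 0.92843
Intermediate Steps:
o(x) = 2*x/(-5 + x) (o(x) = (x + x)/(x - 5) = (2*x)/(-5 + x) = 2*x/(-5 + x))
f = -5 (f = -6 + 1 = -5)
(o(11) + f)*(57/47 - 21/11) = (2*11/(-5 + 11) - 5)*(57/47 - 21/11) = (2*11/6 - 5)*(57*(1/47) - 21*1/11) = (2*11*(⅙) - 5)*(57/47 - 21/11) = (11/3 - 5)*(-360/517) = -4/3*(-360/517) = 480/517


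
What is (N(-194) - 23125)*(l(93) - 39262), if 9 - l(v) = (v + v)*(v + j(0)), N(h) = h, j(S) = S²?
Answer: 1318712769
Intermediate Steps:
l(v) = 9 - 2*v² (l(v) = 9 - (v + v)*(v + 0²) = 9 - 2*v*(v + 0) = 9 - 2*v*v = 9 - 2*v²)
(N(-194) - 23125)*(l(93) - 39262) = (-194 - 23125)*((9 - 2*93²) - 39262) = -23319*((9 - 2*8649) - 39262) = -23319*((9 - 17298) - 39262) = -23319*(-17289 - 39262) = -23319*(-56551) = 1318712769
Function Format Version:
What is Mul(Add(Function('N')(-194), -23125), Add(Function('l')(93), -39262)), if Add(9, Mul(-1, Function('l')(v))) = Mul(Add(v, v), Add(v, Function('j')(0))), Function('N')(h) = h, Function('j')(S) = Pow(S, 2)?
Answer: 1318712769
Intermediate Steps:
Function('l')(v) = Add(9, Mul(-2, Pow(v, 2))) (Function('l')(v) = Add(9, Mul(-1, Mul(Add(v, v), Add(v, Pow(0, 2))))) = Add(9, Mul(-1, Mul(Mul(2, v), Add(v, 0)))) = Add(9, Mul(-1, Mul(Mul(2, v), v))) = Add(9, Mul(-1, Mul(2, Pow(v, 2)))) = Add(9, Mul(-2, Pow(v, 2))))
Mul(Add(Function('N')(-194), -23125), Add(Function('l')(93), -39262)) = Mul(Add(-194, -23125), Add(Add(9, Mul(-2, Pow(93, 2))), -39262)) = Mul(-23319, Add(Add(9, Mul(-2, 8649)), -39262)) = Mul(-23319, Add(Add(9, -17298), -39262)) = Mul(-23319, Add(-17289, -39262)) = Mul(-23319, -56551) = 1318712769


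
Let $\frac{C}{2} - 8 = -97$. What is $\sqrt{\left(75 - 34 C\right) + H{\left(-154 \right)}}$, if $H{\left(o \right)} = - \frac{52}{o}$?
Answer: $\frac{\sqrt{36328985}}{77} \approx 78.277$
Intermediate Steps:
$C = -178$ ($C = 16 + 2 \left(-97\right) = 16 - 194 = -178$)
$\sqrt{\left(75 - 34 C\right) + H{\left(-154 \right)}} = \sqrt{\left(75 - -6052\right) - \frac{52}{-154}} = \sqrt{\left(75 + 6052\right) - - \frac{26}{77}} = \sqrt{6127 + \frac{26}{77}} = \sqrt{\frac{471805}{77}} = \frac{\sqrt{36328985}}{77}$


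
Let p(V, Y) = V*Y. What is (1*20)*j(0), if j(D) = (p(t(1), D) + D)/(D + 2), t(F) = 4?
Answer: 0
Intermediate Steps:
j(D) = 5*D/(2 + D) (j(D) = (4*D + D)/(D + 2) = (5*D)/(2 + D) = 5*D/(2 + D))
(1*20)*j(0) = (1*20)*(5*0/(2 + 0)) = 20*(5*0/2) = 20*(5*0*(1/2)) = 20*0 = 0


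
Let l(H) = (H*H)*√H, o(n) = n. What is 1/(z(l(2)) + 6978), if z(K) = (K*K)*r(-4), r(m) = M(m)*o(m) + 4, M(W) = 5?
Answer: 1/6466 ≈ 0.00015466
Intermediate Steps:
l(H) = H^(5/2) (l(H) = H²*√H = H^(5/2))
r(m) = 4 + 5*m (r(m) = 5*m + 4 = 4 + 5*m)
z(K) = -16*K² (z(K) = (K*K)*(4 + 5*(-4)) = K²*(4 - 20) = K²*(-16) = -16*K²)
1/(z(l(2)) + 6978) = 1/(-16*(2^(5/2))² + 6978) = 1/(-16*(4*√2)² + 6978) = 1/(-16*32 + 6978) = 1/(-512 + 6978) = 1/6466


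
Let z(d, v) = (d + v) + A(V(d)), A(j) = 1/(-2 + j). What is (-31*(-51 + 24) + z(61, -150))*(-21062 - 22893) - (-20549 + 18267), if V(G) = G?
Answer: -32876803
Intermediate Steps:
z(d, v) = d + v + 1/(-2 + d) (z(d, v) = (d + v) + 1/(-2 + d) = d + v + 1/(-2 + d))
(-31*(-51 + 24) + z(61, -150))*(-21062 - 22893) - (-20549 + 18267) = (-31*(-51 + 24) + (1 + (-2 + 61)*(61 - 150))/(-2 + 61))*(-21062 - 22893) - (-20549 + 18267) = (-31*(-27) + (1 + 59*(-89))/59)*(-43955) - 1*(-2282) = (837 + (1 - 5251)/59)*(-43955) + 2282 = (837 + (1/59)*(-5250))*(-43955) + 2282 = (837 - 5250/59)*(-43955) + 2282 = (44133/59)*(-43955) + 2282 = -32879085 + 2282 = -32876803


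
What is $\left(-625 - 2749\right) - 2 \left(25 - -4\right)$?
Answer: $-3432$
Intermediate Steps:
$\left(-625 - 2749\right) - 2 \left(25 - -4\right) = -3374 - 2 \left(25 + \left(-3 + 7\right)\right) = -3374 - 2 \left(25 + 4\right) = -3374 - 58 = -3432$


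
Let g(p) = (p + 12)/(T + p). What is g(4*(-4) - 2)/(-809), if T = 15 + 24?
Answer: 2/5663 ≈ 0.00035317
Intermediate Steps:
T = 39
g(p) = (12 + p)/(39 + p) (g(p) = (p + 12)/(39 + p) = (12 + p)/(39 + p))
g(4*(-4) - 2)/(-809) = ((12 + (4*(-4) - 2))/(39 + (4*(-4) - 2)))/(-809) = ((12 + (-16 - 2))/(39 + (-16 - 2)))*(-1/809) = ((12 - 18)/(39 - 18))*(-1/809) = (-6/21)*(-1/809) = ((1/21)*(-6))*(-1/809) = -2/7*(-1/809) = 2/5663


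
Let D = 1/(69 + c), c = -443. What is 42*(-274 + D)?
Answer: -2152017/187 ≈ -11508.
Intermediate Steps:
D = -1/374 (D = 1/(69 - 443) = 1/(-374) = -1/374 ≈ -0.0026738)
42*(-274 + D) = 42*(-274 - 1/374) = 42*(-102477/374) = -2152017/187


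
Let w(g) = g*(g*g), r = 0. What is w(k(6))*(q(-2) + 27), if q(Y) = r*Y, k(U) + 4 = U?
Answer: 216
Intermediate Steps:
k(U) = -4 + U
q(Y) = 0 (q(Y) = 0*Y = 0)
w(g) = g**3 (w(g) = g*g**2 = g**3)
w(k(6))*(q(-2) + 27) = (-4 + 6)**3*(0 + 27) = 2**3*27 = 8*27 = 216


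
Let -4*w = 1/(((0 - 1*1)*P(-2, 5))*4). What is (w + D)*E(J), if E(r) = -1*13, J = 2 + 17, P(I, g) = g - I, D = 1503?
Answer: -2188381/112 ≈ -19539.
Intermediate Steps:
J = 19
E(r) = -13
w = 1/112 (w = -1/(4*(0 - 1*1)*(5 - 1*(-2)))/4 = -1/(4*(0 - 1)*(5 + 2))/4 = -1/(4*(-1*7*4)) = -1/(4*((-7*4))) = -¼/(-28) = -¼*(-1/28) = 1/112 ≈ 0.0089286)
(w + D)*E(J) = (1/112 + 1503)*(-13) = (168337/112)*(-13) = -2188381/112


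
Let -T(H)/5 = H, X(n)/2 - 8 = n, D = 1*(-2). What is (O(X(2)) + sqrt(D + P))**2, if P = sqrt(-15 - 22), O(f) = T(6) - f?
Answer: (50 - sqrt(-2 + I*sqrt(37)))**2 ≈ 2349.6 - 198.89*I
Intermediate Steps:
D = -2
X(n) = 16 + 2*n
T(H) = -5*H
O(f) = -30 - f (O(f) = -5*6 - f = -30 - f)
P = I*sqrt(37) (P = sqrt(-37) = I*sqrt(37) ≈ 6.0828*I)
(O(X(2)) + sqrt(D + P))**2 = ((-30 - (16 + 2*2)) + sqrt(-2 + I*sqrt(37)))**2 = ((-30 - (16 + 4)) + sqrt(-2 + I*sqrt(37)))**2 = ((-30 - 1*20) + sqrt(-2 + I*sqrt(37)))**2 = ((-30 - 20) + sqrt(-2 + I*sqrt(37)))**2 = (-50 + sqrt(-2 + I*sqrt(37)))**2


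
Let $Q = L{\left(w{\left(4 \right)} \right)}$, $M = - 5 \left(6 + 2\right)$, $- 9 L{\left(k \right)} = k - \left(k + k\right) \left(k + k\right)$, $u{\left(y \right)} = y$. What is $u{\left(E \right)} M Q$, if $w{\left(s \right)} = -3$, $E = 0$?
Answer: $0$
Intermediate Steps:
$L{\left(k \right)} = - \frac{k}{9} + \frac{4 k^{2}}{9}$ ($L{\left(k \right)} = - \frac{k - \left(k + k\right) \left(k + k\right)}{9} = - \frac{k - 2 k 2 k}{9} = - \frac{k - 4 k^{2}}{9} = - \frac{k}{9} + \frac{4 k^{2}}{9}$)
$M = -40$ ($M = \left(-5\right) 8 = -40$)
$Q = \frac{13}{3}$ ($Q = \frac{1}{9} \left(-3\right) \left(-1 + 4 \left(-3\right)\right) = \frac{1}{9} \left(-3\right) \left(-1 - 12\right) = \frac{1}{9} \left(-3\right) \left(-13\right) = \frac{13}{3} \approx 4.3333$)
$u{\left(E \right)} M Q = 0 \left(-40\right) \frac{13}{3} = 0 \cdot \frac{13}{3} = 0$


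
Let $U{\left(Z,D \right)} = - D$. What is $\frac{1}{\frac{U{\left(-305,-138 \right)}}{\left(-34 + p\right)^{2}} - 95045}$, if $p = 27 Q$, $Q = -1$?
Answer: $- \frac{3721}{353662307} \approx -1.0521 \cdot 10^{-5}$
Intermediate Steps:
$p = -27$ ($p = 27 \left(-1\right) = -27$)
$\frac{1}{\frac{U{\left(-305,-138 \right)}}{\left(-34 + p\right)^{2}} - 95045} = \frac{1}{\frac{\left(-1\right) \left(-138\right)}{\left(-34 - 27\right)^{2}} - 95045} = \frac{1}{\frac{138}{\left(-61\right)^{2}} - 95045} = \frac{1}{\frac{138}{3721} - 95045} = \frac{1}{- \frac{353662307}{3721}} = - \frac{3721}{353662307}$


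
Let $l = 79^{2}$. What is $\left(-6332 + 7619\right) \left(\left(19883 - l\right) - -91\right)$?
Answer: $17674371$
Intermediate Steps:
$l = 6241$
$\left(-6332 + 7619\right) \left(\left(19883 - l\right) - -91\right) = \left(-6332 + 7619\right) \left(\left(19883 - 6241\right) - -91\right) = 1287 \left(\left(19883 - 6241\right) + \left(198 - 107\right)\right) = 1287 \left(13642 + 91\right) = 1287 \cdot 13733 = 17674371$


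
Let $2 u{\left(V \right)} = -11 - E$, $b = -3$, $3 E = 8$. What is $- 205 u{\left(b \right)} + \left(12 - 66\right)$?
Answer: $\frac{8081}{6} \approx 1346.8$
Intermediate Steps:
$E = \frac{8}{3}$ ($E = \frac{1}{3} \cdot 8 = \frac{8}{3} \approx 2.6667$)
$u{\left(V \right)} = - \frac{41}{6}$ ($u{\left(V \right)} = \frac{-11 - \frac{8}{3}}{2} = \frac{1}{2} \left(- \frac{41}{3}\right) = - \frac{41}{6}$)
$- 205 u{\left(b \right)} + \left(12 - 66\right) = \left(-205\right) \left(- \frac{41}{6}\right) + \left(12 - 66\right) = \frac{8405}{6} + \left(12 - 66\right) = \frac{8405}{6} - 54 = \frac{8081}{6}$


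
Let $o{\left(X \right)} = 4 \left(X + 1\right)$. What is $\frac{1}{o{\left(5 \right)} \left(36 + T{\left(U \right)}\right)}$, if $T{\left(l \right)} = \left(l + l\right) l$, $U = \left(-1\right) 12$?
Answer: $\frac{1}{7776} \approx 0.0001286$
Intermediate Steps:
$U = -12$
$o{\left(X \right)} = 4 + 4 X$ ($o{\left(X \right)} = 4 \left(1 + X\right) = 4 + 4 X$)
$T{\left(l \right)} = 2 l^{2}$ ($T{\left(l \right)} = 2 l l = 2 l^{2}$)
$\frac{1}{o{\left(5 \right)} \left(36 + T{\left(U \right)}\right)} = \frac{1}{\left(4 + 4 \cdot 5\right) \left(36 + 2 \left(-12\right)^{2}\right)} = \frac{1}{\left(4 + 20\right) \left(36 + 2 \cdot 144\right)} = \frac{1}{24 \left(36 + 288\right)} = \frac{1}{24 \cdot 324} = \frac{1}{7776}$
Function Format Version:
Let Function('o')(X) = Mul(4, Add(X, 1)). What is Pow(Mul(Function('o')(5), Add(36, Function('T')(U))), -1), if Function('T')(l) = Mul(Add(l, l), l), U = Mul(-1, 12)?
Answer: Rational(1, 7776) ≈ 0.00012860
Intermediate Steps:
U = -12
Function('o')(X) = Add(4, Mul(4, X)) (Function('o')(X) = Mul(4, Add(1, X)) = Add(4, Mul(4, X)))
Function('T')(l) = Mul(2, Pow(l, 2)) (Function('T')(l) = Mul(Mul(2, l), l) = Mul(2, Pow(l, 2)))
Pow(Mul(Function('o')(5), Add(36, Function('T')(U))), -1) = Pow(Mul(Add(4, Mul(4, 5)), Add(36, Mul(2, Pow(-12, 2)))), -1) = Pow(Mul(Add(4, 20), Add(36, Mul(2, 144))), -1) = Pow(Mul(24, Add(36, 288)), -1) = Pow(Mul(24, 324), -1) = Pow(7776, -1) = Rational(1, 7776)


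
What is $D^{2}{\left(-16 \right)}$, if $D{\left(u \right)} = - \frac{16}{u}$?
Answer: $1$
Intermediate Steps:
$D^{2}{\left(-16 \right)} = \left(- \frac{16}{-16}\right)^{2} = \left(\left(-16\right) \left(- \frac{1}{16}\right)\right)^{2} = 1^{2} = 1$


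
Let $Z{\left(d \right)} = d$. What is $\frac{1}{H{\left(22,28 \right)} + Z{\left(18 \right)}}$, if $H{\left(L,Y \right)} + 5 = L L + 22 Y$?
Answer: $\frac{1}{1113} \approx 0.00089847$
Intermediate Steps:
$H{\left(L,Y \right)} = -5 + L^{2} + 22 Y$ ($H{\left(L,Y \right)} = -5 + \left(L L + 22 Y\right) = -5 + \left(L^{2} + 22 Y\right) = -5 + L^{2} + 22 Y$)
$\frac{1}{H{\left(22,28 \right)} + Z{\left(18 \right)}} = \frac{1}{\left(-5 + 22^{2} + 22 \cdot 28\right) + 18} = \frac{1}{\left(-5 + 484 + 616\right) + 18} = \frac{1}{1095 + 18} = \frac{1}{1113}$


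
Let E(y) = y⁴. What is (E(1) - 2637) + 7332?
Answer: 4696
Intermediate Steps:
(E(1) - 2637) + 7332 = (1⁴ - 2637) + 7332 = (1 - 2637) + 7332 = -2636 + 7332 = 4696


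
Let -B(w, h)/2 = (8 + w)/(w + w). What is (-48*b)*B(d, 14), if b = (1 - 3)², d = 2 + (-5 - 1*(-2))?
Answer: -1344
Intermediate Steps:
d = -1 (d = 2 + (-5 + 2) = 2 - 3 = -1)
B(w, h) = -(8 + w)/w (B(w, h) = -2*(8 + w)/(w + w) = -2*(8 + w)/(2*w) = -2*(8 + w)*1/(2*w) = -(8 + w)/w)
b = 4 (b = (-2)² = 4)
(-48*b)*B(d, 14) = (-48*4)*((-8 - 1*(-1))/(-1)) = -(-192)*(-8 + 1) = -(-192)*(-7) = -192*7 = -1344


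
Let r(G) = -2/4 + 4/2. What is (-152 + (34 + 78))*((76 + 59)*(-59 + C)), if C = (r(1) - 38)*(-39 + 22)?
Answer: -3032100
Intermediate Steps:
r(G) = 3/2 (r(G) = -2*¼ + 4*(½) = -½ + 2 = 3/2)
C = 1241/2 (C = (3/2 - 38)*(-39 + 22) = -73/2*(-17) = 1241/2 ≈ 620.50)
(-152 + (34 + 78))*((76 + 59)*(-59 + C)) = (-152 + (34 + 78))*((76 + 59)*(-59 + 1241/2)) = (-152 + 112)*(135*(1123/2)) = -40*151605/2 = -3032100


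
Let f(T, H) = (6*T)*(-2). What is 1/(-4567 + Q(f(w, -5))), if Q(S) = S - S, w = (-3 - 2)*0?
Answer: -1/4567 ≈ -0.00021896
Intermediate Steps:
w = 0 (w = -5*0 = 0)
f(T, H) = -12*T
Q(S) = 0
1/(-4567 + Q(f(w, -5))) = 1/(-4567 + 0) = 1/(-4567) = -1/4567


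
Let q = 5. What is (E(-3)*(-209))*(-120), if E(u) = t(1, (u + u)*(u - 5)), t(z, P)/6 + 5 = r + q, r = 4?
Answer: 601920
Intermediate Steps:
t(z, P) = 24 (t(z, P) = -30 + 6*(4 + 5) = -30 + 6*9 = -30 + 54 = 24)
E(u) = 24
(E(-3)*(-209))*(-120) = (24*(-209))*(-120) = -5016*(-120) = 601920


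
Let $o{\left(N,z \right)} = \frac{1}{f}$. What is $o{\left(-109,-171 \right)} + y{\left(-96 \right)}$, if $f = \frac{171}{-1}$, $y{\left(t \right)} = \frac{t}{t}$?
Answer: $\frac{170}{171} \approx 0.99415$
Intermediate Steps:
$y{\left(t \right)} = 1$
$f = -171$ ($f = 171 \left(-1\right) = -171$)
$o{\left(N,z \right)} = - \frac{1}{171}$ ($o{\left(N,z \right)} = \frac{1}{-171} = - \frac{1}{171}$)
$o{\left(-109,-171 \right)} + y{\left(-96 \right)} = - \frac{1}{171} + 1 = \frac{170}{171}$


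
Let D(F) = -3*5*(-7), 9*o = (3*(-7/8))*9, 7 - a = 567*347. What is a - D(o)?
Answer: -196847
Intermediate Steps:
a = -196742 (a = 7 - 567*347 = 7 - 1*196749 = 7 - 196749 = -196742)
o = -21/8 (o = ((3*(-7/8))*9)/9 = (-21/8*9)/9 = (1/9)*(-189/8) = -21/8 ≈ -2.6250)
D(F) = 105 (D(F) = -15*(-7) = 105)
a - D(o) = -196742 - 1*105 = -196742 - 105 = -196847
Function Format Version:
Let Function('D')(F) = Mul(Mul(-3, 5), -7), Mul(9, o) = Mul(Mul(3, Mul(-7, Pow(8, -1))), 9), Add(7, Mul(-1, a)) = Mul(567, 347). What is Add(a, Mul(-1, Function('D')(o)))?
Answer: -196847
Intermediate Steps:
a = -196742 (a = Add(7, Mul(-1, Mul(567, 347))) = Add(7, Mul(-1, 196749)) = Add(7, -196749) = -196742)
o = Rational(-21, 8) (o = Mul(Rational(1, 9), Mul(Mul(3, Mul(-7, Pow(8, -1))), 9)) = Mul(Rational(1, 9), Mul(Mul(3, Mul(-7, Rational(1, 8))), 9)) = Mul(Rational(1, 9), Mul(Mul(3, Rational(-7, 8)), 9)) = Mul(Rational(1, 9), Mul(Rational(-21, 8), 9)) = Mul(Rational(1, 9), Rational(-189, 8)) = Rational(-21, 8) ≈ -2.6250)
Function('D')(F) = 105 (Function('D')(F) = Mul(-15, -7) = 105)
Add(a, Mul(-1, Function('D')(o))) = Add(-196742, Mul(-1, 105)) = Add(-196742, -105) = -196847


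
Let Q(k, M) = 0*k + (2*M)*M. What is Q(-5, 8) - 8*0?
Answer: 128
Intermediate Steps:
Q(k, M) = 2*M² (Q(k, M) = 0 + 2*M² = 2*M²)
Q(-5, 8) - 8*0 = 2*8² - 8*0 = 2*64 + 0 = 128 + 0 = 128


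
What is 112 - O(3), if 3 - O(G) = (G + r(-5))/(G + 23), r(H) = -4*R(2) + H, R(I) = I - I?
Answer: 1416/13 ≈ 108.92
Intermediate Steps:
R(I) = 0
r(H) = H (r(H) = -4*0 + H = 0 + H = H)
O(G) = 3 - (-5 + G)/(23 + G) (O(G) = 3 - (G - 5)/(G + 23) = 3 - (-5 + G)/(23 + G))
112 - O(3) = 112 - 2*(37 + 3)/(23 + 3) = 112 - 2*40/26 = 112 - 1*40/13 = 112 - 40/13 = 1416/13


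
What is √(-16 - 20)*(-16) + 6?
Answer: 6 - 96*I ≈ 6.0 - 96.0*I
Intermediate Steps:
√(-16 - 20)*(-16) + 6 = √(-36)*(-16) + 6 = (6*I)*(-16) + 6 = -96*I + 6 = 6 - 96*I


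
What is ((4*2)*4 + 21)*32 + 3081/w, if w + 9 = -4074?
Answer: 2307229/1361 ≈ 1695.2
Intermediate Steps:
w = -4083 (w = -9 - 4074 = -4083)
((4*2)*4 + 21)*32 + 3081/w = ((4*2)*4 + 21)*32 + 3081/(-4083) = (8*4 + 21)*32 + 3081*(-1/4083) = (32 + 21)*32 - 1027/1361 = 53*32 - 1027/1361 = 1696 - 1027/1361 = 2307229/1361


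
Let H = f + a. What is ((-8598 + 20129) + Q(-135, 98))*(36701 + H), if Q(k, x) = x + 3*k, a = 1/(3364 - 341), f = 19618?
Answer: 1910912241712/3023 ≈ 6.3212e+8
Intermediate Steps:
a = 1/3023 ≈ 0.00033080
H = 59305215/3023 (H = 19618 + 1/3023 = 59305215/3023 ≈ 19618.)
((-8598 + 20129) + Q(-135, 98))*(36701 + H) = ((-8598 + 20129) + (98 + 3*(-135)))*(36701 + 59305215/3023) = (11531 + (98 - 405))*(170252338/3023) = (11531 - 307)*(170252338/3023) = 11224*(170252338/3023) = 1910912241712/3023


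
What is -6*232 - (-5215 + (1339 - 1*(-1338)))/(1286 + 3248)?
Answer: -3154395/2267 ≈ -1391.4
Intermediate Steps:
-6*232 - (-5215 + (1339 - 1*(-1338)))/(1286 + 3248) = -1392 - (-5215 + (1339 + 1338))/4534 = -1392 - (-5215 + 2677)/4534 = -1392 - (-2538)/4534 = -1392 - 1*(-1269/2267) = -1392 + 1269/2267 = -3154395/2267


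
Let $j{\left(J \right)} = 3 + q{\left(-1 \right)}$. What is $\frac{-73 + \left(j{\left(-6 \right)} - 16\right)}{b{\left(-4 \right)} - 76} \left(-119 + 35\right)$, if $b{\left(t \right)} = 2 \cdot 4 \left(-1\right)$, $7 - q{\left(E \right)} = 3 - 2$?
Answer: $-80$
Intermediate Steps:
$q{\left(E \right)} = 6$ ($q{\left(E \right)} = 7 - \left(3 - 2\right) = 7 - 1 = 6$)
$b{\left(t \right)} = -8$ ($b{\left(t \right)} = 8 \left(-1\right) = -8$)
$j{\left(J \right)} = 9$ ($j{\left(J \right)} = 3 + 6 = 9$)
$\frac{-73 + \left(j{\left(-6 \right)} - 16\right)}{b{\left(-4 \right)} - 76} \left(-119 + 35\right) = \frac{-73 + \left(9 - 16\right)}{-8 - 76} \left(-119 + 35\right) = \frac{-73 + \left(9 - 16\right)}{-84} \left(-84\right) = \left(-73 - 7\right) \left(- \frac{1}{84}\right) \left(-84\right) = \left(-80\right) \left(- \frac{1}{84}\right) \left(-84\right) = \frac{20}{21} \left(-84\right) = -80$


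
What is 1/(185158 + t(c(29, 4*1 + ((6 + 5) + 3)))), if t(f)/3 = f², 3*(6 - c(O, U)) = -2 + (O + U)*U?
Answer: 3/1237750 ≈ 2.4238e-6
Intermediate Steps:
c(O, U) = 20/3 - U*(O + U)/3 (c(O, U) = 6 - (-2 + (O + U)*U)/3 = 6 - (-2 + U*(O + U))/3 = 6 + (⅔ - U*(O + U)/3) = 20/3 - U*(O + U)/3)
t(f) = 3*f²
1/(185158 + t(c(29, 4*1 + ((6 + 5) + 3)))) = 1/(185158 + 3*(20/3 - (4*1 + ((6 + 5) + 3))²/3 - ⅓*29*(4*1 + ((6 + 5) + 3)))²) = 1/(185158 + 3*(20/3 - (4 + (11 + 3))²/3 - ⅓*29*(4 + (11 + 3)))²) = 1/(185158 + 3*(20/3 - (4 + 14)²/3 - ⅓*29*(4 + 14))²) = 1/(185158 + 3*(20/3 - ⅓*18² - ⅓*29*18)²) = 1/(185158 + 3*(20/3 - ⅓*324 - 174)²) = 1/(185158 + 3*(20/3 - 108 - 174)²) = 1/(185158 + 3*(-826/3)²) = 1/(185158 + 3*(682276/9)) = 1/(185158 + 682276/3) = 1/(1237750/3) = 3/1237750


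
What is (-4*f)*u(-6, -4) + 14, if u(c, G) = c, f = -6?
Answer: -130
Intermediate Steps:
(-4*f)*u(-6, -4) + 14 = -4*(-6)*(-6) + 14 = 24*(-6) + 14 = -144 + 14 = -130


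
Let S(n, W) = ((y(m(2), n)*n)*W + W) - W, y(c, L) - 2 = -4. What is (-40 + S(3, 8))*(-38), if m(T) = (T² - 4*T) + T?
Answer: 3344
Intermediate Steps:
m(T) = T² - 3*T
y(c, L) = -2 (y(c, L) = 2 - 4 = -2)
S(n, W) = -2*W*n (S(n, W) = ((-2*n)*W + W) - W = (-2*W*n + W) - W = (W - 2*W*n) - W = -2*W*n)
(-40 + S(3, 8))*(-38) = (-40 - 2*8*3)*(-38) = (-40 - 48)*(-38) = -88*(-38) = 3344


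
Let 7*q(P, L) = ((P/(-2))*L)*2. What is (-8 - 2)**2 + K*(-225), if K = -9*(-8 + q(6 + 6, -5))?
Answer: 8800/7 ≈ 1257.1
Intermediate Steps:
q(P, L) = -L*P/7 (q(P, L) = (((P/(-2))*L)*2)/7 = (((P*(-1/2))*L)*2)/7 = (((-P/2)*L)*2)/7 = (-L*P/2*2)/7 = (-L*P)/7 = -L*P/7)
K = -36/7 (K = -9*(-8 - 1/7*(-5)*(6 + 6)) = -9*(-8 - 1/7*(-5)*12) = -9*(-8 + 60/7) = -9*4/7 = -36/7 ≈ -5.1429)
(-8 - 2)**2 + K*(-225) = (-8 - 2)**2 - 36/7*(-225) = (-10)**2 + 8100/7 = 100 + 8100/7 = 8800/7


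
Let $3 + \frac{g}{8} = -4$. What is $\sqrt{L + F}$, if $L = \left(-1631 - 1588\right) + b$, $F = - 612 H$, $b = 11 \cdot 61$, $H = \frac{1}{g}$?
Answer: $\frac{i \sqrt{497266}}{14} \approx 50.369 i$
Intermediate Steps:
$g = -56$ ($g = -24 + 8 \left(-4\right) = -24 - 32 = -56$)
$H = - \frac{1}{56}$ ($H = \frac{1}{-56} = - \frac{1}{56} \approx -0.017857$)
$b = 671$
$F = \frac{153}{14}$ ($F = - \frac{612 \left(-1\right)}{56} = \left(-1\right) \left(- \frac{153}{14}\right) = \frac{153}{14} \approx 10.929$)
$L = -2548$ ($L = \left(-1631 - 1588\right) + 671 = -3219 + 671 = -2548$)
$\sqrt{L + F} = \sqrt{-2548 + \frac{153}{14}} = \sqrt{- \frac{35519}{14}} = \frac{i \sqrt{497266}}{14}$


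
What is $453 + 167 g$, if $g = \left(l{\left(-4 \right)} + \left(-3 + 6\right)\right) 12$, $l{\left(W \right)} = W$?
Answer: $-1551$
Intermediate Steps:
$g = -12$ ($g = \left(-4 + \left(-3 + 6\right)\right) 12 = \left(-4 + 3\right) 12 = \left(-1\right) 12 = -12$)
$453 + 167 g = 453 + 167 \left(-12\right) = 453 - 2004 = -1551$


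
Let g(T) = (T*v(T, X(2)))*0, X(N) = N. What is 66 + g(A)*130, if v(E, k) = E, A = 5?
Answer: 66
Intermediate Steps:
g(T) = 0 (g(T) = (T*T)*0 = T²*0 = 0)
66 + g(A)*130 = 66 + 0*130 = 66 + 0 = 66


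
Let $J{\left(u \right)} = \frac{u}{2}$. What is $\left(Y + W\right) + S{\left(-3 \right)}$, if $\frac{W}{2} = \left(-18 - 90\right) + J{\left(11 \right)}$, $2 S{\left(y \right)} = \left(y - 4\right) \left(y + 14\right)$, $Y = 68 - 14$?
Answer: $- \frac{379}{2} \approx -189.5$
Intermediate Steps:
$Y = 54$ ($Y = 68 - 14 = 54$)
$S{\left(y \right)} = \frac{\left(-4 + y\right) \left(14 + y\right)}{2}$ ($S{\left(y \right)} = \frac{\left(y - 4\right) \left(y + 14\right)}{2} = \frac{\left(-4 + y\right) \left(14 + y\right)}{2}$)
$J{\left(u \right)} = \frac{u}{2}$ ($J{\left(u \right)} = u \frac{1}{2} = \frac{u}{2}$)
$W = -205$ ($W = 2 \left(\left(-18 - 90\right) + \frac{1}{2} \cdot 11\right) = 2 \left(-108 + \frac{11}{2}\right) = 2 \left(- \frac{205}{2}\right) = -205$)
$\left(Y + W\right) + S{\left(-3 \right)} = \left(54 - 205\right) + \left(-28 + \frac{\left(-3\right)^{2}}{2} + 5 \left(-3\right)\right) = -151 - \frac{77}{2} = - \frac{379}{2}$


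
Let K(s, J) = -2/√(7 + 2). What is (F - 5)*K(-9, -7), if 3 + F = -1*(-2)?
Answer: 4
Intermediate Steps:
F = -1 (F = -3 - 1*(-2) = -3 + 2 = -1)
K(s, J) = -⅔ (K(s, J) = -2/(√9) = -2/3 = -2*⅓ = -⅔)
(F - 5)*K(-9, -7) = (-1 - 5)*(-⅔) = -6*(-⅔) = 4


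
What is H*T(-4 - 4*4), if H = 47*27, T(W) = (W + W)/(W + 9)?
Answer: 50760/11 ≈ 4614.5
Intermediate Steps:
T(W) = 2*W/(9 + W) (T(W) = (2*W)/(9 + W) = 2*W/(9 + W))
H = 1269
H*T(-4 - 4*4) = 1269*(2*(-4 - 4*4)/(9 + (-4 - 4*4))) = 1269*(2*(-4 - 16)/(9 + (-4 - 16))) = 1269*(2*(-20)/(9 - 20)) = 1269*(2*(-20)/(-11)) = 1269*(2*(-20)*(-1/11)) = 1269*(40/11) = 50760/11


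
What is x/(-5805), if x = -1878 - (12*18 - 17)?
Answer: 2077/5805 ≈ 0.35779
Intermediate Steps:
x = -2077 (x = -1878 - (216 - 17) = -1878 - 1*199 = -1878 - 199 = -2077)
x/(-5805) = -2077/(-5805) = -2077*(-1/5805) = 2077/5805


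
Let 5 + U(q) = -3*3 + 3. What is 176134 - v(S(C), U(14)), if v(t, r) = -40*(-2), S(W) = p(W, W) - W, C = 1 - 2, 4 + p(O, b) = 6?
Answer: 176054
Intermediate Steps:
p(O, b) = 2 (p(O, b) = -4 + 6 = 2)
U(q) = -11 (U(q) = -5 + (-3*3 + 3) = -5 + (-9 + 3) = -5 - 6 = -11)
C = -1
S(W) = 2 - W
v(t, r) = 80
176134 - v(S(C), U(14)) = 176134 - 1*80 = 176134 - 80 = 176054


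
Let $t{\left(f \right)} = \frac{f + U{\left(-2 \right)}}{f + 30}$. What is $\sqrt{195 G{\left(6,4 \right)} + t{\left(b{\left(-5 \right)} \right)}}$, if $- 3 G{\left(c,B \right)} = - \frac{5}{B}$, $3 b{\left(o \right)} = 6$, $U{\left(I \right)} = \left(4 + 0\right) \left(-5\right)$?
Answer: $\frac{\sqrt{1291}}{4} \approx 8.9826$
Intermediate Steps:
$U{\left(I \right)} = -20$ ($U{\left(I \right)} = 4 \left(-5\right) = -20$)
$b{\left(o \right)} = 2$ ($b{\left(o \right)} = \frac{1}{3} \cdot 6 = 2$)
$G{\left(c,B \right)} = \frac{5}{3 B}$ ($G{\left(c,B \right)} = - \frac{\left(-5\right) \frac{1}{B}}{3} = \frac{5}{3 B}$)
$t{\left(f \right)} = \frac{-20 + f}{30 + f}$ ($t{\left(f \right)} = \frac{f - 20}{f + 30} = \frac{-20 + f}{30 + f}$)
$\sqrt{195 G{\left(6,4 \right)} + t{\left(b{\left(-5 \right)} \right)}} = \sqrt{195 \frac{5}{3 \cdot 4} + \frac{-20 + 2}{30 + 2}} = \sqrt{195 \cdot \frac{5}{3} \cdot \frac{1}{4} + \frac{1}{32} \left(-18\right)} = \sqrt{195 \cdot \frac{5}{12} + \frac{1}{32} \left(-18\right)} = \sqrt{\frac{325}{4} - \frac{9}{16}} = \sqrt{\frac{1291}{16}} = \frac{\sqrt{1291}}{4}$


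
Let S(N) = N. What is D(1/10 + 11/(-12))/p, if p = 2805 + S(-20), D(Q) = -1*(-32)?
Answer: 32/2785 ≈ 0.011490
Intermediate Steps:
D(Q) = 32
p = 2785 (p = 2805 - 20 = 2785)
D(1/10 + 11/(-12))/p = 32/2785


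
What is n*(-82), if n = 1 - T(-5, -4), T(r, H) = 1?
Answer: 0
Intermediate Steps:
n = 0 (n = 1 - 1*1 = 1 - 1 = 0)
n*(-82) = 0*(-82) = 0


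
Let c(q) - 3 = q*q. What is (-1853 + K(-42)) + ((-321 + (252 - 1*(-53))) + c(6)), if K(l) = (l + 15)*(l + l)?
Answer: 438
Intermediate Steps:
c(q) = 3 + q**2 (c(q) = 3 + q*q = 3 + q**2)
K(l) = 2*l*(15 + l) (K(l) = (15 + l)*(2*l) = 2*l*(15 + l))
(-1853 + K(-42)) + ((-321 + (252 - 1*(-53))) + c(6)) = (-1853 + 2*(-42)*(15 - 42)) + ((-321 + (252 - 1*(-53))) + (3 + 6**2)) = (-1853 + 2*(-42)*(-27)) + ((-321 + (252 + 53)) + (3 + 36)) = (-1853 + 2268) + ((-321 + 305) + 39) = 415 + (-16 + 39) = 415 + 23 = 438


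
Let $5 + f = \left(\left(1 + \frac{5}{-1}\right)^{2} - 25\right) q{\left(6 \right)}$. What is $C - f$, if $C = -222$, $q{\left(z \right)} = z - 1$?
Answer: $-172$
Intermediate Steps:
$q{\left(z \right)} = -1 + z$ ($q{\left(z \right)} = z - 1 = -1 + z$)
$f = -50$ ($f = -5 + \left(\left(1 + \frac{5}{-1}\right)^{2} - 25\right) \left(-1 + 6\right) = -5 + \left(\left(1 + 5 \left(-1\right)\right)^{2} - 25\right) 5 = -5 + \left(\left(1 - 5\right)^{2} - 25\right) 5 = -5 + \left(\left(-4\right)^{2} - 25\right) 5 = -5 + \left(16 - 25\right) 5 = -5 - 45 = -50$)
$C - f = -222 - -50 = -222 + 50 = -172$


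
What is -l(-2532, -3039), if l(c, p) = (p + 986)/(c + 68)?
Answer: -2053/2464 ≈ -0.83320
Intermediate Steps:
l(c, p) = (986 + p)/(68 + c)
-l(-2532, -3039) = -(986 - 3039)/(68 - 2532) = -(-2053)/(-2464) = -(-1)*(-2053)/2464 = -1*2053/2464 = -2053/2464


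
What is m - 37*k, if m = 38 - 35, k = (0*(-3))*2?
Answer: 3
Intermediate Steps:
k = 0 (k = 0*2 = 0)
m = 3
m - 37*k = 3 - 37*0 = 3 + 0 = 3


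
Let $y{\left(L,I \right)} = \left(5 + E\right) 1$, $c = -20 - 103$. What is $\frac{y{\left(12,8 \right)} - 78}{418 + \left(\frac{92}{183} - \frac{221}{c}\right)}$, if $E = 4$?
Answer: $- \frac{7503}{45703} \approx -0.16417$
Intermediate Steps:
$c = -123$
$y{\left(L,I \right)} = 9$ ($y{\left(L,I \right)} = \left(5 + 4\right) 1 = 9 \cdot 1 = 9$)
$\frac{y{\left(12,8 \right)} - 78}{418 + \left(\frac{92}{183} - \frac{221}{c}\right)} = \frac{9 - 78}{418 + \left(\frac{92}{183} - \frac{221}{-123}\right)} = - \frac{69}{418 + \left(92 \cdot \frac{1}{183} - - \frac{221}{123}\right)} = - \frac{69}{418 + \left(\frac{92}{183} + \frac{221}{123}\right)} = - \frac{69}{418 + \frac{5751}{2501}} = - \frac{69}{\frac{1051169}{2501}} = \left(-69\right) \frac{2501}{1051169} = - \frac{7503}{45703}$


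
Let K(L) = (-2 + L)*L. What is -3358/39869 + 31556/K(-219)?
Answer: 1095582322/1929619731 ≈ 0.56777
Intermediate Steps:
K(L) = L*(-2 + L)
-3358/39869 + 31556/K(-219) = -3358/39869 + 31556/((-219*(-2 - 219))) = -3358*1/39869 + 31556/((-219*(-221))) = -3358/39869 + 31556/48399 = 1095582322/1929619731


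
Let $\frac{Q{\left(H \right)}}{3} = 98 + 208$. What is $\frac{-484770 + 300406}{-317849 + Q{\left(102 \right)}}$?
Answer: $\frac{184364}{316931} \approx 0.58172$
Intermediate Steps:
$Q{\left(H \right)} = 918$ ($Q{\left(H \right)} = 3 \left(98 + 208\right) = 3 \cdot 306 = 918$)
$\frac{-484770 + 300406}{-317849 + Q{\left(102 \right)}} = \frac{-484770 + 300406}{-317849 + 918} = - \frac{184364}{-316931} = \left(-184364\right) \left(- \frac{1}{316931}\right) = \frac{184364}{316931}$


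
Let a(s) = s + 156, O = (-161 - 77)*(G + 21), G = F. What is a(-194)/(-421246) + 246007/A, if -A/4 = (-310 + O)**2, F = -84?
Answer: -35427623305/181658003721152 ≈ -0.00019502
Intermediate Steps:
G = -84
O = 14994 (O = (-161 - 77)*(-84 + 21) = -238*(-63) = 14994)
A = -862479424 (A = -4*(-310 + 14994)**2 = -4*14684**2 = -4*215619856 = -862479424)
a(s) = 156 + s
a(-194)/(-421246) + 246007/A = (156 - 194)/(-421246) + 246007/(-862479424) = -38*(-1/421246) + 246007*(-1/862479424) = 19/210623 - 246007/862479424 = -35427623305/181658003721152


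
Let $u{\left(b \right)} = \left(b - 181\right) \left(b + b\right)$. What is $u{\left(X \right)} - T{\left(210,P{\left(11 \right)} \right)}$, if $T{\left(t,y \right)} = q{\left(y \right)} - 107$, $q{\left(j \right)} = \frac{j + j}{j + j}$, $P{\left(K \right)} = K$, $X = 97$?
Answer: $-16190$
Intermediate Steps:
$q{\left(j \right)} = 1$ ($q{\left(j \right)} = \frac{2 j}{2 j} = 2 j \frac{1}{2 j} = 1$)
$u{\left(b \right)} = 2 b \left(-181 + b\right)$ ($u{\left(b \right)} = \left(-181 + b\right) 2 b = 2 b \left(-181 + b\right)$)
$T{\left(t,y \right)} = -106$ ($T{\left(t,y \right)} = 1 - 107 = -106$)
$u{\left(X \right)} - T{\left(210,P{\left(11 \right)} \right)} = 2 \cdot 97 \left(-181 + 97\right) - -106 = 2 \cdot 97 \left(-84\right) + 106 = -16296 + 106 = -16190$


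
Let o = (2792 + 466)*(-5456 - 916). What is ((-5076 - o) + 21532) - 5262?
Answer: 20771170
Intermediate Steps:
o = -20759976 (o = 3258*(-6372) = -20759976)
((-5076 - o) + 21532) - 5262 = ((-5076 - 1*(-20759976)) + 21532) - 5262 = ((-5076 + 20759976) + 21532) - 5262 = (20754900 + 21532) - 5262 = 20776432 - 5262 = 20771170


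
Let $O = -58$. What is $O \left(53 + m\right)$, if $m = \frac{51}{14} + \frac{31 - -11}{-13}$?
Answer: $- \frac{281909}{91} \approx -3097.9$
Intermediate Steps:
$m = \frac{75}{182}$ ($m = 51 \cdot \frac{1}{14} + \left(31 + 11\right) \left(- \frac{1}{13}\right) = \frac{51}{14} + 42 \left(- \frac{1}{13}\right) = \frac{51}{14} - \frac{42}{13} = \frac{75}{182} \approx 0.41209$)
$O \left(53 + m\right) = - 58 \left(53 + \frac{75}{182}\right) = \left(-58\right) \frac{9721}{182} = - \frac{281909}{91}$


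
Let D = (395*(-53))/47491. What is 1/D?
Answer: -47491/20935 ≈ -2.2685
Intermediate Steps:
D = -20935/47491 (D = -20935*1/47491 = -20935/47491 ≈ -0.44082)
1/D = 1/(-20935/47491) = -47491/20935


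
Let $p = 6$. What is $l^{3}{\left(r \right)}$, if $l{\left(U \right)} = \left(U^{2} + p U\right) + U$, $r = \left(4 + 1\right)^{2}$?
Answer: $512000000$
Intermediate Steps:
$r = 25$ ($r = 5^{2} = 25$)
$l{\left(U \right)} = U^{2} + 7 U$ ($l{\left(U \right)} = \left(U^{2} + 6 U\right) + U = U^{2} + 7 U$)
$l^{3}{\left(r \right)} = \left(25 \left(7 + 25\right)\right)^{3} = \left(25 \cdot 32\right)^{3} = 800^{3} = 512000000$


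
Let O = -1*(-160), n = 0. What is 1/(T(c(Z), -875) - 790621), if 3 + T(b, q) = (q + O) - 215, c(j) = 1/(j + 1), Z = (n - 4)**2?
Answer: -1/791554 ≈ -1.2633e-6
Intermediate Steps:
Z = 16 (Z = (0 - 4)**2 = (-4)**2 = 16)
c(j) = 1/(1 + j)
O = 160
T(b, q) = -58 + q (T(b, q) = -3 + ((q + 160) - 215) = -3 + ((160 + q) - 215) = -3 + (-55 + q) = -58 + q)
1/(T(c(Z), -875) - 790621) = 1/((-58 - 875) - 790621) = 1/(-933 - 790621) = 1/(-791554) = -1/791554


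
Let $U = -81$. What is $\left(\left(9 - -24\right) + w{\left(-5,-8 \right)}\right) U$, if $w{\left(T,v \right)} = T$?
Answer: $-2268$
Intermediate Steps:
$\left(\left(9 - -24\right) + w{\left(-5,-8 \right)}\right) U = \left(\left(9 - -24\right) - 5\right) \left(-81\right) = \left(\left(9 + 24\right) - 5\right) \left(-81\right) = \left(33 - 5\right) \left(-81\right) = 28 \left(-81\right) = -2268$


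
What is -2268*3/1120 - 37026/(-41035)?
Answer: -1698093/328280 ≈ -5.1727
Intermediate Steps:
-2268*3/1120 - 37026/(-41035) = -6804*1/1120 - 37026*(-1/41035) = -243/40 + 37026/41035 = -1698093/328280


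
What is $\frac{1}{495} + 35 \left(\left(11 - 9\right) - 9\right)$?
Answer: $- \frac{121274}{495} \approx -245.0$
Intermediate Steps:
$\frac{1}{495} + 35 \left(\left(11 - 9\right) - 9\right) = \frac{1}{495} + 35 \left(2 - 9\right) = \frac{1}{495} + 35 \left(-7\right) = \frac{1}{495} - 245 = - \frac{121274}{495}$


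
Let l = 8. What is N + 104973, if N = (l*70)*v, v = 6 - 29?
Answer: 92093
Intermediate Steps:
v = -23
N = -12880 (N = (8*70)*(-23) = 560*(-23) = -12880)
N + 104973 = -12880 + 104973 = 92093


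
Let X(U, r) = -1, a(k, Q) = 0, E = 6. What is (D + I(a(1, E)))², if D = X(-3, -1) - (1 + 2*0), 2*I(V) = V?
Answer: 4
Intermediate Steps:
I(V) = V/2
D = -2 (D = -1 - (1 + 2*0) = -1 - (1 + 0) = -1 - 1*1 = -1 - 1 = -2)
(D + I(a(1, E)))² = (-2 + (½)*0)² = (-2 + 0)² = (-2)² = 4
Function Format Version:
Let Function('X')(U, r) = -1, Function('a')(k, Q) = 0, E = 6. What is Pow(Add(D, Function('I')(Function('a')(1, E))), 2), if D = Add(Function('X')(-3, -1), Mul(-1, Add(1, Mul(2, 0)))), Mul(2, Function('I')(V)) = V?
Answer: 4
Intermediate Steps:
Function('I')(V) = Mul(Rational(1, 2), V)
D = -2 (D = Add(-1, Mul(-1, Add(1, Mul(2, 0)))) = Add(-1, Mul(-1, Add(1, 0))) = Add(-1, Mul(-1, 1)) = Add(-1, -1) = -2)
Pow(Add(D, Function('I')(Function('a')(1, E))), 2) = Pow(Add(-2, Mul(Rational(1, 2), 0)), 2) = Pow(Add(-2, 0), 2) = Pow(-2, 2) = 4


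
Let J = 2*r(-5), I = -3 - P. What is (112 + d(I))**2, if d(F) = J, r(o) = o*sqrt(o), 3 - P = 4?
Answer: 12044 - 2240*I*sqrt(5) ≈ 12044.0 - 5008.8*I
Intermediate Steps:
P = -1 (P = 3 - 1*4 = 3 - 4 = -1)
r(o) = o**(3/2)
I = -2 (I = -3 - 1*(-1) = -3 + 1 = -2)
J = -10*I*sqrt(5) (J = 2*(-5)**(3/2) = 2*(-5*I*sqrt(5)) = -10*I*sqrt(5) ≈ -22.361*I)
d(F) = -10*I*sqrt(5)
(112 + d(I))**2 = (112 - 10*I*sqrt(5))**2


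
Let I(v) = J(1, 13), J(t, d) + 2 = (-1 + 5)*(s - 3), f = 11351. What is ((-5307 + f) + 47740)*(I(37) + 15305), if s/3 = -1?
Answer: 821765736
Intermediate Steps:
s = -3 (s = 3*(-1) = -3)
J(t, d) = -26 (J(t, d) = -2 + (-1 + 5)*(-3 - 3) = -2 + 4*(-6) = -2 - 24 = -26)
I(v) = -26
((-5307 + f) + 47740)*(I(37) + 15305) = ((-5307 + 11351) + 47740)*(-26 + 15305) = (6044 + 47740)*15279 = 53784*15279 = 821765736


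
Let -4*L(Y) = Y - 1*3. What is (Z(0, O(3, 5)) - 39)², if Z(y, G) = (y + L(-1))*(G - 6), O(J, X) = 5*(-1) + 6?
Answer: 1936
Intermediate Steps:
O(J, X) = 1 (O(J, X) = -5 + 6 = 1)
L(Y) = ¾ - Y/4 (L(Y) = -(Y - 1*3)/4 = -(Y - 3)/4 = -(-3 + Y)/4 = ¾ - Y/4)
Z(y, G) = (1 + y)*(-6 + G) (Z(y, G) = (y + (¾ - ¼*(-1)))*(G - 6) = (y + (¾ + ¼))*(-6 + G) = (y + 1)*(-6 + G) = (1 + y)*(-6 + G))
(Z(0, O(3, 5)) - 39)² = ((-6 + 1 - 6*0 + 1*0) - 39)² = ((-6 + 1 + 0 + 0) - 39)² = (-5 - 39)² = (-44)² = 1936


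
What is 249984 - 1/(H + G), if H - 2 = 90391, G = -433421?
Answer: 85751511553/343028 ≈ 2.4998e+5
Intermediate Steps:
H = 90393 (H = 2 + 90391 = 90393)
249984 - 1/(H + G) = 249984 - 1/(90393 - 433421) = 249984 - 1/(-343028) = 249984 - 1*(-1/343028) = 249984 + 1/343028 = 85751511553/343028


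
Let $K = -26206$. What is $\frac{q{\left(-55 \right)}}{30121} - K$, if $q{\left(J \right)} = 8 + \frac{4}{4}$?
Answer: $\frac{789350935}{30121} \approx 26206.0$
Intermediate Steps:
$q{\left(J \right)} = 9$ ($q{\left(J \right)} = 8 + 4 \cdot \frac{1}{4} = 8 + 1 = 9$)
$\frac{q{\left(-55 \right)}}{30121} - K = \frac{9}{30121} - -26206 = 9 \cdot \frac{1}{30121} + 26206 = \frac{9}{30121} + 26206 = \frac{789350935}{30121}$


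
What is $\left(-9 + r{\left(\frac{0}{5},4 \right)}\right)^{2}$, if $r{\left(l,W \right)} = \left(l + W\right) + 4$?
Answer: $1$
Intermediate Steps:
$r{\left(l,W \right)} = 4 + W + l$ ($r{\left(l,W \right)} = \left(W + l\right) + 4 = 4 + W + l$)
$\left(-9 + r{\left(\frac{0}{5},4 \right)}\right)^{2} = \left(-9 + \left(4 + 4 + \frac{0}{5}\right)\right)^{2} = \left(-9 + \left(4 + 4 + 0 \cdot \frac{1}{5}\right)\right)^{2} = \left(-9 + \left(4 + 4 + 0\right)\right)^{2} = \left(-9 + 8\right)^{2} = \left(-1\right)^{2} = 1$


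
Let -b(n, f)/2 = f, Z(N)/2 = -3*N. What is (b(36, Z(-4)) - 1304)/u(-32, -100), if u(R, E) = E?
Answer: 338/25 ≈ 13.520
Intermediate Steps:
Z(N) = -6*N (Z(N) = 2*(-3*N) = -6*N)
b(n, f) = -2*f
(b(36, Z(-4)) - 1304)/u(-32, -100) = (-(-12)*(-4) - 1304)/(-100) = (-2*24 - 1304)*(-1/100) = (-48 - 1304)*(-1/100) = -1352*(-1/100) = 338/25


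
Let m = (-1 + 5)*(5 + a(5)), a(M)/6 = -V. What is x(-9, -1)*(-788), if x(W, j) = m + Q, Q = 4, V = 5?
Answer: 75648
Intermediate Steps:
a(M) = -30 (a(M) = 6*(-1*5) = 6*(-5) = -30)
m = -100 (m = (-1 + 5)*(5 - 30) = 4*(-25) = -100)
x(W, j) = -96 (x(W, j) = -100 + 4 = -96)
x(-9, -1)*(-788) = -96*(-788) = 75648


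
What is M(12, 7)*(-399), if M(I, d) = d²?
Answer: -19551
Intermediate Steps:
M(12, 7)*(-399) = 7²*(-399) = 49*(-399) = -19551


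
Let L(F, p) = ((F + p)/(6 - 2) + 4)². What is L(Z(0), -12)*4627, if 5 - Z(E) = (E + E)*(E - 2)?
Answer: 374787/16 ≈ 23424.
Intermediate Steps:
Z(E) = 5 - 2*E*(-2 + E) (Z(E) = 5 - (E + E)*(E - 2) = 5 - 2*E*(-2 + E))
L(F, p) = (4 + F/4 + p/4)² (L(F, p) = ((F + p)/4 + 4)² = ((F + p)*(¼) + 4)² = ((F/4 + p/4) + 4)² = (4 + F/4 + p/4)²)
L(Z(0), -12)*4627 = ((16 + (5 - 2*0² + 4*0) - 12)²/16)*4627 = ((16 + (5 - 2*0 + 0) - 12)²/16)*4627 = ((16 + (5 + 0 + 0) - 12)²/16)*4627 = ((16 + 5 - 12)²/16)*4627 = ((1/16)*9²)*4627 = ((1/16)*81)*4627 = (81/16)*4627 = 374787/16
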